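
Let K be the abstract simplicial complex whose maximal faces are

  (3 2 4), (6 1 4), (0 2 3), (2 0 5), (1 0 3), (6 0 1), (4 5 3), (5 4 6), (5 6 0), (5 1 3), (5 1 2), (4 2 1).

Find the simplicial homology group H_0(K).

Fix the vertex order 0 < 1 < 2 < 3 < 4 < 5 < 6 and write every simplex with vertices in increasing order. Then dim K = 2 and the simplices of K are:

  0-simplices (7): [0], [1], [2], [3], [4], [5], [6]
  1-simplices (18): [0,1], [0,2], [0,3], [0,5], [0,6], [1,2], [1,3], [1,4], [1,5], [1,6], [2,3], [2,4], [2,5], [3,4], [3,5], [4,5], [4,6], [5,6]
  2-simplices (12): [0,1,3], [0,1,6], [0,2,3], [0,2,5], [0,5,6], [1,2,4], [1,2,5], [1,3,5], [1,4,6], [2,3,4], [3,4,5], [4,5,6]

Hence C_0 ≅ Z^7, C_1 ≅ Z^18, C_2 ≅ Z^12.

Boundary ∂_1: C_1 → C_0 is given by ∂[p,q] = [q] − [p]. For instance
  ∂[3,4] = [4] − [3].
This gives a 7×18 integer matrix of rank 6; reducing to Smith normal form yields diagonal entries (1,1,1,1,1,1).

∂_2: C_2 → C_1 sends each 2-simplex [p,q,r] to [q,r] − [p,r] + [p,q]. For instance
  ∂[0,1,6] = [1,6] − [0,6] + [0,1],
  ∂[1,3,5] = [3,5] − [1,5] + [1,3].
As a 18×12 matrix over Z this has rank 12, with invariant factors (1,1,1,1,1,1,1,1,1,1,1,2).

Now H_k = ker ∂_k / im ∂_{k+1}, so:

  H_0: rank C_0 − rank ∂_1 = 7 − 6 = 1, and the invariant factors of ∂_1 are all 1, so H_0 = Z.

H_0 ≅ Z.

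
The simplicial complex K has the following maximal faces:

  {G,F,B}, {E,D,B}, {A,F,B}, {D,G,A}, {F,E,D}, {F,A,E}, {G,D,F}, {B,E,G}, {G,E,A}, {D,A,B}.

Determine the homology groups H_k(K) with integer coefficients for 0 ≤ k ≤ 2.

H_0 ≅ Z,  H_1 ≅ Z/2,  H_2 = 0.

Fix the vertex order A < B < D < E < F < G and write every simplex with vertices in increasing order. Then dim K = 2 and the simplices of K are:

  0-simplices (6): A, B, D, E, F, G
  1-simplices (15): AB, AD, AE, AF, AG, BD, BE, BF, BG, DE, DF, DG, EF, EG, FG
  2-simplices (10): ABD, ABF, ADG, AEF, AEG, BDE, BEG, BFG, DEF, DFG

so the chain groups are C_0 ≅ Z^6, C_1 ≅ Z^15, C_2 ≅ Z^10.

∂_1: C_1 → C_0 maps an edge to its endpoints' difference, ∂[p,q] = q − p. For instance
  ∂EG = G − E.
This gives a 6×15 integer matrix of rank 5; reducing to Smith normal form yields diagonal entries (1,1,1,1,1).

∂_2: C_2 → C_1 acts by ∂[p,q,r] = [q,r] − [p,r] + [p,q]. For instance
  ∂ADG = DG − AG + AD,
  ∂BDE = DE − BE + BD.
The 15×10 boundary matrix has rank 10 and Smith normal form diag(1,1,1,1,1,1,1,1,1,2).

Now H_k = ker ∂_k / im ∂_{k+1}, so:

  H_0: rank C_0 − rank ∂_1 = 6 − 5 = 1, and the invariant factors of ∂_1 are all 1, so H_0 ≅ Z.
  H_1: rank ker ∂_1 − rank ∂_2 = (15 − 5) − 10 = 0, and ∂_2 has invariant factor 2 > 1, so H_1 ≅ Z/2.
  H_2: rank ker ∂_2 − rank ∂_3 = (10 − 10) − 0 = 0, and there is no ∂_3, so H_2 ≅ 0.

As a check, the Euler characteristic is 6 − 15 + 10 = 1, which agrees with 1 − 0 + 0 = 1.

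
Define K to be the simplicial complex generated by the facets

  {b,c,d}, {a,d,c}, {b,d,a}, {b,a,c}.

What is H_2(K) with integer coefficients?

Take the total order a < b < c < d on the vertex set. Then K (dimension 2) consists of the simplices:

  0-simplices (4): a, b, c, d
  1-simplices (6): ab, ac, ad, bc, bd, cd
  2-simplices (4): abc, abd, acd, bcd

Hence C_0 ≅ Z^4, C_1 ≅ Z^6, C_2 ≅ Z^4.

∂_1: C_1 → C_0 sends each edge [p,q] (with p < q) to q − p. For instance
  ∂ac = c − a.
The resulting 4×6 matrix has rank 3, and its Smith normal form has invariant factors (1,1,1).

The boundary map ∂_2: C_2 → C_1 maps a triangle to the signed sum of its edges. For instance
  ∂bcd = cd − bd + bc,
  ∂acd = cd − ad + ac.
The 6×4 boundary matrix has rank 3 and Smith normal form diag(1,1,1).

Reading off H_k = ker ∂_k / im ∂_{k+1}:

  H_2: rank ker ∂_2 − rank ∂_3 = (4 − 3) − 0 = 1, and there is no ∂_3, so H_2 ≅ Z.

(K is a triangulation of the 2-sphere S^2.)

H_2 = Z.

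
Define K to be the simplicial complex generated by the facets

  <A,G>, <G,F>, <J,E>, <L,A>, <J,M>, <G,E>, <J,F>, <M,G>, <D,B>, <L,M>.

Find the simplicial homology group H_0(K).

Fix the vertex order A < B < D < E < F < G < J < L < M and write every simplex with vertices in increasing order. Then dim K = 1 and the simplices of K are:

  0-simplices (9): A, B, D, E, F, G, J, L, M
  1-simplices (10): AG, AL, BD, EG, EJ, FG, FJ, GM, JM, LM

Hence C_0 ≅ Z^9, C_1 ≅ Z^10.

Boundary ∂_1: C_1 → C_0 is given by ∂[p,q] = [q] − [p]. For instance
  ∂FG = G − F.
The 9×10 boundary matrix has rank 7 and Smith normal form diag(1,1,1,1,1,1,1).

Reading off H_k = ker ∂_k / im ∂_{k+1}:

  H_0: rank C_0 − rank ∂_1 = 9 − 7 = 2, and the invariant factors of ∂_1 are all 1, so H_0 ≅ Z^2.

H_0 = Z^2.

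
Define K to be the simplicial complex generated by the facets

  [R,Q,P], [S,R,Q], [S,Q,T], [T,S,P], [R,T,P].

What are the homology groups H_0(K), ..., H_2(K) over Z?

Take the total order P < Q < R < S < T on the vertex set. Then K (dimension 2) consists of the simplices:

  0-simplices (5): P, Q, R, S, T
  1-simplices (10): PQ, PR, PS, PT, QR, QS, QT, RS, RT, ST
  2-simplices (5): PQR, PRT, PST, QRS, QST

Hence C_0 ≅ Z^5, C_1 ≅ Z^10, C_2 ≅ Z^5.

Boundary ∂_1: C_1 → C_0 sends each edge [p,q] (with p < q) to q − p.
This gives a 5×10 integer matrix of rank 4; reducing to Smith normal form yields diagonal entries (1,1,1,1).

Boundary ∂_2: C_2 → C_1 maps a triangle to the signed sum of its edges. For instance
  ∂PRT = RT − PT + PR,
  ∂PQR = QR − PR + PQ.
This gives a 10×5 integer matrix of rank 5; reducing to Smith normal form yields diagonal entries (1,1,1,1,1).

Reading off H_k = ker ∂_k / im ∂_{k+1}:

  H_0: rank C_0 − rank ∂_1 = 5 − 4 = 1, and the invariant factors of ∂_1 are all 1, so H_0 ≅ Z.
  H_1: rank ker ∂_1 − rank ∂_2 = (10 − 4) − 5 = 1, and the invariant factors of ∂_2 are all 1, so H_1 ≅ Z.
  H_2: rank ker ∂_2 − rank ∂_3 = (5 − 5) − 0 = 0, and there is no ∂_3, so H_2 ≅ 0.

As a check, the Euler characteristic is 5 − 10 + 5 = 0, which agrees with 1 − 1 + 0 = 0.

H_0 = Z,  H_1 = Z,  H_2 = 0.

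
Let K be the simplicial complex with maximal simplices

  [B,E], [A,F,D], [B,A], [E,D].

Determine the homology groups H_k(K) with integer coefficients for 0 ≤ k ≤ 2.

Fix the vertex order A < B < D < E < F and write every simplex with vertices in increasing order. Then dim K = 2 and the simplices of K are:

  0-simplices (5): A, B, D, E, F
  1-simplices (6): AB, AD, AF, BE, DE, DF
  2-simplices (1): ADF

Hence C_0 ≅ Z^5, C_1 ≅ Z^6, C_2 ≅ Z^1.

∂_1: C_1 → C_0 maps an edge to its endpoints' difference, ∂[p,q] = q − p.
This gives a 5×6 integer matrix of rank 4; reducing to Smith normal form yields diagonal entries (1,1,1,1).

Boundary ∂_2: C_2 → C_1 acts by ∂[p,q,r] = [q,r] − [p,r] + [p,q]. For instance
  ∂ADF = DF − AF + AD.
The resulting 6×1 matrix has rank 1, and its Smith normal form has invariant factors (1).

Now H_k = ker ∂_k / im ∂_{k+1}, so:

  H_0: rank C_0 − rank ∂_1 = 5 − 4 = 1, and the invariant factors of ∂_1 are all 1, so H_0 ≅ Z.
  H_1: rank ker ∂_1 − rank ∂_2 = (6 − 4) − 1 = 1, and the invariant factors of ∂_2 are all 1, so H_1 ≅ Z.
  H_2: rank ker ∂_2 − rank ∂_3 = (1 − 1) − 0 = 0, and there is no ∂_3, so H_2 ≅ 0.

As a check, the Euler characteristic is 5 − 6 + 1 = 0, which agrees with 1 − 1 + 0 = 0.

H_0 ≅ Z,  H_1 ≅ Z,  H_2 = 0.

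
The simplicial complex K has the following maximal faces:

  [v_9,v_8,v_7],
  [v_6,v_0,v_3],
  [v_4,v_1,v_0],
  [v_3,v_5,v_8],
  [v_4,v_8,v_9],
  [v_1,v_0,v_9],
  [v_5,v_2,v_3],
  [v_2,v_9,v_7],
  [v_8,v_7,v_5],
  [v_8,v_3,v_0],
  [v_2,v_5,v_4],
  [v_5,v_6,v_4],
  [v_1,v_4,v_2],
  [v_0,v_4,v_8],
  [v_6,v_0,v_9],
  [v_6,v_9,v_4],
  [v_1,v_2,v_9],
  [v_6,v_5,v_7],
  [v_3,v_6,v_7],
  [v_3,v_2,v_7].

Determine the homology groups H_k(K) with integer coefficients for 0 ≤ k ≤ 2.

H_0 = Z,  H_1 = Z × Z/2,  H_2 = 0.

Take the total order v_0 < v_1 < v_2 < v_3 < v_4 < v_5 < v_6 < v_7 < v_8 < v_9 on the vertex set. Then K (dimension 2) consists of the simplices:

  0-simplices (10): [v_0], [v_1], [v_2], [v_3], [v_4], [v_5], [v_6], [v_7], [v_8], [v_9]
  1-simplices (30): (30 of them)
  2-simplices (20): (20 of them)

Hence C_0 ≅ Z^10, C_1 ≅ Z^30, C_2 ≅ Z^20.

∂_1: C_1 → C_0 maps an edge to its endpoints' difference, ∂[p,q] = q − p.
The resulting 10×30 matrix has rank 9, and its Smith normal form has invariant factors (1,1,1,1,1,1,1,1,1).

The boundary map ∂_2: C_2 → C_1 maps a triangle to the signed sum of its edges. For instance
  ∂[v_7,v_8,v_9] = [v_8,v_9] − [v_7,v_9] + [v_7,v_8],
  ∂[v_5,v_7,v_8] = [v_7,v_8] − [v_5,v_8] + [v_5,v_7].
The resulting 30×20 matrix has rank 20, and its Smith normal form has invariant factors (1,1,1,1,1,1,1,1,1,1,1,1,1,1,1,1,1,1,1,2).

Now H_k = ker ∂_k / im ∂_{k+1}, so:

  H_0: rank C_0 − rank ∂_1 = 10 − 9 = 1, and the invariant factors of ∂_1 are all 1, so H_0 ≅ Z.
  H_1: rank ker ∂_1 − rank ∂_2 = (30 − 9) − 20 = 1, and ∂_2 has invariant factor 2 > 1, so H_1 ≅ Z × Z/2.
  H_2: rank ker ∂_2 − rank ∂_3 = (20 − 20) − 0 = 0, and there is no ∂_3, so H_2 ≅ 0.

As a check, the Euler characteristic is 10 − 30 + 20 = 0, which agrees with 1 − 1 + 0 = 0.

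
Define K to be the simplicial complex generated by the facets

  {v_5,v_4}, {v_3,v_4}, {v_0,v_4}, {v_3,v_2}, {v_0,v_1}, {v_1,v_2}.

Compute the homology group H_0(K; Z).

We work with the vertex ordering v_0 < v_1 < v_2 < v_3 < v_4 < v_5. The simplices of K, each written with vertices in increasing order, are:

  0-simplices (6): [v_0], [v_1], [v_2], [v_3], [v_4], [v_5]
  1-simplices (6): [v_0,v_1], [v_0,v_4], [v_1,v_2], [v_2,v_3], [v_3,v_4], [v_4,v_5]

Hence C_0 ≅ Z^6, C_1 ≅ Z^6.

The boundary map ∂_1: C_1 → C_0 sends each edge [p,q] (with p < q) to q − p. For instance
  ∂[v_0,v_1] = [v_1] − [v_0].
The 6×6 boundary matrix has rank 5 and Smith normal form diag(1,1,1,1,1).

Now H_k = ker ∂_k / im ∂_{k+1}, so:

  H_0: rank C_0 − rank ∂_1 = 6 − 5 = 1, and the invariant factors of ∂_1 are all 1, so H_0 ≅ Z.

H_0 ≅ Z.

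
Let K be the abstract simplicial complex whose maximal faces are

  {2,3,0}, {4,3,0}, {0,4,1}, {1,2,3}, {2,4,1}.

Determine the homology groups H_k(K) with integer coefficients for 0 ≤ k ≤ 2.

H_0 = Z,  H_1 = Z,  H_2 = 0.

Take the total order 0 < 1 < 2 < 3 < 4 on the vertex set. Then K (dimension 2) consists of the simplices:

  0-simplices (5): [0], [1], [2], [3], [4]
  1-simplices (10): [0,1], [0,2], [0,3], [0,4], [1,2], [1,3], [1,4], [2,3], [2,4], [3,4]
  2-simplices (5): [0,1,4], [0,2,3], [0,3,4], [1,2,3], [1,2,4]

giving chain groups C_0 ≅ Z^5, C_1 ≅ Z^10, C_2 ≅ Z^5.

∂_1: C_1 → C_0 sends each edge [p,q] (with p < q) to q − p. For instance
  ∂[3,4] = [4] − [3].
This gives a 5×10 integer matrix of rank 4; reducing to Smith normal form yields diagonal entries (1,1,1,1).

∂_2: C_2 → C_1 acts by ∂[p,q,r] = [q,r] − [p,r] + [p,q]. For instance
  ∂[1,2,3] = [2,3] − [1,3] + [1,2],
  ∂[1,2,4] = [2,4] − [1,4] + [1,2].
As a 10×5 matrix over Z this has rank 5, with invariant factors (1,1,1,1,1).

Computing H_k = (kernel of ∂_k) / (image of ∂_{k+1}):

  H_0: rank C_0 − rank ∂_1 = 5 − 4 = 1, and the invariant factors of ∂_1 are all 1, so H_0 = Z.
  H_1: rank ker ∂_1 − rank ∂_2 = (10 − 4) − 5 = 1, and the invariant factors of ∂_2 are all 1, so H_1 = Z.
  H_2: rank ker ∂_2 − rank ∂_3 = (5 − 5) − 0 = 0, and there is no ∂_3, so H_2 = 0.

As a check, the Euler characteristic is 5 − 10 + 5 = 0, which agrees with 1 − 1 + 0 = 0.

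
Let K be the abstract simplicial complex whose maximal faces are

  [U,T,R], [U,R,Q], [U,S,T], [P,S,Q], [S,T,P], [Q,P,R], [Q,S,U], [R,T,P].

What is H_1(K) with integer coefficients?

H_1 = 0.

Take the total order P < Q < R < S < T < U on the vertex set. Then K (dimension 2) consists of the simplices:

  0-simplices (6): P, Q, R, S, T, U
  1-simplices (12): PQ, PR, PS, PT, QR, QS, QU, RT, RU, ST, SU, TU
  2-simplices (8): PQR, PQS, PRT, PST, QRU, QSU, RTU, STU

Hence C_0 ≅ Z^6, C_1 ≅ Z^12, C_2 ≅ Z^8.

∂_1: C_1 → C_0 maps an edge to its endpoints' difference, ∂[p,q] = q − p. For instance
  ∂PT = T − P.
As a 6×12 matrix over Z this has rank 5, with invariant factors (1,1,1,1,1).

∂_2: C_2 → C_1 maps a triangle to the signed sum of its edges. For instance
  ∂QRU = RU − QU + QR,
  ∂PQR = QR − PR + PQ.
The 12×8 boundary matrix has rank 7 and Smith normal form diag(1,1,1,1,1,1,1).

Now H_k = ker ∂_k / im ∂_{k+1}, so:

  H_1: rank ker ∂_1 − rank ∂_2 = (12 − 5) − 7 = 0, and the invariant factors of ∂_2 are all 1, so H_1 ≅ 0.

(K is a triangulation of the 2-sphere S^2.)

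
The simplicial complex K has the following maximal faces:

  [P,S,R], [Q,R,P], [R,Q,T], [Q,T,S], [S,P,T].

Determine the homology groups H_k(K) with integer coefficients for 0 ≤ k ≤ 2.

Fix the vertex order P < Q < R < S < T and write every simplex with vertices in increasing order. Then dim K = 2 and the simplices of K are:

  0-simplices (5): P, Q, R, S, T
  1-simplices (10): PQ, PR, PS, PT, QR, QS, QT, RS, RT, ST
  2-simplices (5): PQR, PRS, PST, QRT, QST

so the chain groups are C_0 ≅ Z^5, C_1 ≅ Z^10, C_2 ≅ Z^5.

The boundary map ∂_1: C_1 → C_0 sends each edge [p,q] (with p < q) to q − p. For instance
  ∂PQ = Q − P.
As a 5×10 matrix over Z this has rank 4, with invariant factors (1,1,1,1).

Boundary ∂_2: C_2 → C_1 maps a triangle to the signed sum of its edges. For instance
  ∂QST = ST − QT + QS,
  ∂PRS = RS − PS + PR.
The 10×5 boundary matrix has rank 5 and Smith normal form diag(1,1,1,1,1).

Computing H_k = (kernel of ∂_k) / (image of ∂_{k+1}):

  H_0: rank C_0 − rank ∂_1 = 5 − 4 = 1, and the invariant factors of ∂_1 are all 1, so H_0 = Z.
  H_1: rank ker ∂_1 − rank ∂_2 = (10 − 4) − 5 = 1, and the invariant factors of ∂_2 are all 1, so H_1 = Z.
  H_2: rank ker ∂_2 − rank ∂_3 = (5 − 5) − 0 = 0, and there is no ∂_3, so H_2 = 0.

As a check, the Euler characteristic is 5 − 10 + 5 = 0, which agrees with 1 − 1 + 0 = 0.

H_0 = Z,  H_1 = Z,  H_2 = 0.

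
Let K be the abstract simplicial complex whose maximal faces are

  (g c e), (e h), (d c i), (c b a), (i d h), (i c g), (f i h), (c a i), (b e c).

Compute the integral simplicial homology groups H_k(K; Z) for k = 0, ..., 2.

H_0 ≅ Z,  H_1 ≅ Z,  H_2 = 0.

Fix the vertex order a < b < c < d < e < f < g < h < i and write every simplex with vertices in increasing order. Then dim K = 2 and the simplices of K are:

  0-simplices (9): a, b, c, d, e, f, g, h, i
  1-simplices (17): ab, ac, ai, bc, be, cd, ce, cg, ci, dh, di, eg, eh, fh, fi, gi, hi
  2-simplices (8): abc, aci, bce, cdi, ceg, cgi, dhi, fhi

so the chain groups are C_0 ≅ Z^9, C_1 ≅ Z^17, C_2 ≅ Z^8.

Boundary ∂_1: C_1 → C_0 is given by ∂[p,q] = [q] − [p]. For instance
  ∂be = e − b.
As a 9×17 matrix over Z this has rank 8, with invariant factors (1,1,1,1,1,1,1,1).

Boundary ∂_2: C_2 → C_1 sends each 2-simplex [p,q,r] to [q,r] − [p,r] + [p,q]. For instance
  ∂ceg = eg − cg + ce,
  ∂fhi = hi − fi + fh.
The resulting 17×8 matrix has rank 8, and its Smith normal form has invariant factors (1,1,1,1,1,1,1,1).

Computing H_k = (kernel of ∂_k) / (image of ∂_{k+1}):

  H_0: rank C_0 − rank ∂_1 = 9 − 8 = 1, and the invariant factors of ∂_1 are all 1, so H_0 ≅ Z.
  H_1: rank ker ∂_1 − rank ∂_2 = (17 − 8) − 8 = 1, and the invariant factors of ∂_2 are all 1, so H_1 ≅ Z.
  H_2: rank ker ∂_2 − rank ∂_3 = (8 − 8) − 0 = 0, and there is no ∂_3, so H_2 ≅ 0.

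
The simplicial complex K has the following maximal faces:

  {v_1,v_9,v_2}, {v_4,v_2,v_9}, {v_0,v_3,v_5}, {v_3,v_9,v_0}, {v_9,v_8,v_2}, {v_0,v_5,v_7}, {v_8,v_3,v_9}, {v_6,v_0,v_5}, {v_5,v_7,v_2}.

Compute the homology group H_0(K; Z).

Take the total order v_0 < v_1 < v_2 < v_3 < v_4 < v_5 < v_6 < v_7 < v_8 < v_9 on the vertex set. Then K (dimension 2) consists of the simplices:

  0-simplices (10): [v_0], [v_1], [v_2], [v_3], [v_4], [v_5], [v_6], [v_7], [v_8], [v_9]
  1-simplices (19): (19 of them)
  2-simplices (9): [v_0,v_3,v_5], [v_0,v_3,v_9], [v_0,v_5,v_6], [v_0,v_5,v_7], [v_1,v_2,v_9], [v_2,v_4,v_9], [v_2,v_5,v_7], [v_2,v_8,v_9], [v_3,v_8,v_9]

Hence C_0 ≅ Z^10, C_1 ≅ Z^19, C_2 ≅ Z^9.

∂_1: C_1 → C_0 maps an edge to its endpoints' difference, ∂[p,q] = q − p.
As a 10×19 matrix over Z this has rank 9, with invariant factors (1,1,1,1,1,1,1,1,1).

The boundary map ∂_2: C_2 → C_1 sends each 2-simplex [p,q,r] to [q,r] − [p,r] + [p,q]. For instance
  ∂[v_0,v_5,v_6] = [v_5,v_6] − [v_0,v_6] + [v_0,v_5],
  ∂[v_2,v_4,v_9] = [v_4,v_9] − [v_2,v_9] + [v_2,v_4].
The 19×9 boundary matrix has rank 9 and Smith normal form diag(1,1,1,1,1,1,1,1,1).

Now H_k = ker ∂_k / im ∂_{k+1}, so:

  H_0: rank C_0 − rank ∂_1 = 10 − 9 = 1, and the invariant factors of ∂_1 are all 1, so H_0 = Z.

H_0 = Z.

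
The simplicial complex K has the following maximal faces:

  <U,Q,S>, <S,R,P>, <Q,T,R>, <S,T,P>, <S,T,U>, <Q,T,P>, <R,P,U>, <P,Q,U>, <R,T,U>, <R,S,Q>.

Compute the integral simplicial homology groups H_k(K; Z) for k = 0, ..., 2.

Fix the vertex order P < Q < R < S < T < U and write every simplex with vertices in increasing order. Then dim K = 2 and the simplices of K are:

  0-simplices (6): P, Q, R, S, T, U
  1-simplices (15): PQ, PR, PS, PT, PU, QR, QS, QT, QU, RS, RT, RU, ST, SU, TU
  2-simplices (10): PQT, PQU, PRS, PRU, PST, QRS, QRT, QSU, RTU, STU

giving chain groups C_0 ≅ Z^6, C_1 ≅ Z^15, C_2 ≅ Z^10.

The boundary map ∂_1: C_1 → C_0 sends each edge [p,q] (with p < q) to q − p. For instance
  ∂PS = S − P.
The 6×15 boundary matrix has rank 5 and Smith normal form diag(1,1,1,1,1).

Boundary ∂_2: C_2 → C_1 sends each 2-simplex [p,q,r] to [q,r] − [p,r] + [p,q]. For instance
  ∂PRS = RS − PS + PR,
  ∂QRS = RS − QS + QR.
The resulting 15×10 matrix has rank 10, and its Smith normal form has invariant factors (1,1,1,1,1,1,1,1,1,2).

From H_k ≅ ker(∂_k) / im(∂_{k+1}) we obtain:

  H_0: rank C_0 − rank ∂_1 = 6 − 5 = 1, and the invariant factors of ∂_1 are all 1, so H_0 ≅ Z.
  H_1: rank ker ∂_1 − rank ∂_2 = (15 − 5) − 10 = 0, and ∂_2 has invariant factor 2 > 1, so H_1 ≅ Z/2.
  H_2: rank ker ∂_2 − rank ∂_3 = (10 − 10) − 0 = 0, and there is no ∂_3, so H_2 ≅ 0.

H_0 ≅ Z,  H_1 ≅ Z/2,  H_2 = 0.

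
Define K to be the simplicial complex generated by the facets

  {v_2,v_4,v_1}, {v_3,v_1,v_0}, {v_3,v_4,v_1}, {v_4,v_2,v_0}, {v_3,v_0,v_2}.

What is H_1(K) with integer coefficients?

We work with the vertex ordering v_0 < v_1 < v_2 < v_3 < v_4. The simplices of K, each written with vertices in increasing order, are:

  0-simplices (5): [v_0], [v_1], [v_2], [v_3], [v_4]
  1-simplices (10): [v_0,v_1], [v_0,v_2], [v_0,v_3], [v_0,v_4], [v_1,v_2], [v_1,v_3], [v_1,v_4], [v_2,v_3], [v_2,v_4], [v_3,v_4]
  2-simplices (5): [v_0,v_1,v_3], [v_0,v_2,v_3], [v_0,v_2,v_4], [v_1,v_2,v_4], [v_1,v_3,v_4]

Hence C_0 ≅ Z^5, C_1 ≅ Z^10, C_2 ≅ Z^5.

The boundary map ∂_1: C_1 → C_0 is given by ∂[p,q] = [q] − [p]. For instance
  ∂[v_0,v_2] = [v_2] − [v_0].
The 5×10 boundary matrix has rank 4 and Smith normal form diag(1,1,1,1).

Boundary ∂_2: C_2 → C_1 sends each 2-simplex [p,q,r] to [q,r] − [p,r] + [p,q]. For instance
  ∂[v_0,v_1,v_3] = [v_1,v_3] − [v_0,v_3] + [v_0,v_1],
  ∂[v_0,v_2,v_4] = [v_2,v_4] − [v_0,v_4] + [v_0,v_2].
The 10×5 boundary matrix has rank 5 and Smith normal form diag(1,1,1,1,1).

Now H_k = ker ∂_k / im ∂_{k+1}, so:

  H_1: rank ker ∂_1 − rank ∂_2 = (10 − 4) − 5 = 1, and the invariant factors of ∂_2 are all 1, so H_1 = Z.

(K is a triangulation of the Möbius band.)

H_1 = Z.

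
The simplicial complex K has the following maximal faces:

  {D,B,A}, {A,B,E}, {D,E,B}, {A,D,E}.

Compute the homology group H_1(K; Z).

We work with the vertex ordering A < B < D < E. The simplices of K, each written with vertices in increasing order, are:

  0-simplices (4): A, B, D, E
  1-simplices (6): AB, AD, AE, BD, BE, DE
  2-simplices (4): ABD, ABE, ADE, BDE

giving chain groups C_0 ≅ Z^4, C_1 ≅ Z^6, C_2 ≅ Z^4.

The boundary map ∂_1: C_1 → C_0 sends each edge [p,q] (with p < q) to q − p.
The 4×6 boundary matrix has rank 3 and Smith normal form diag(1,1,1).

The boundary map ∂_2: C_2 → C_1 sends each 2-simplex [p,q,r] to [q,r] − [p,r] + [p,q]. For instance
  ∂ABE = BE − AE + AB,
  ∂ABD = BD − AD + AB.
The 6×4 boundary matrix has rank 3 and Smith normal form diag(1,1,1).

Reading off H_k = ker ∂_k / im ∂_{k+1}:

  H_1: rank ker ∂_1 − rank ∂_2 = (6 − 3) − 3 = 0, and the invariant factors of ∂_2 are all 1, so H_1 ≅ 0.

H_1 = 0.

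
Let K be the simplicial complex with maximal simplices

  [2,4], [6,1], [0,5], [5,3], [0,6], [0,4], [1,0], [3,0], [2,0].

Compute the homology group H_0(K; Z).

H_0 ≅ Z.

Take the total order 0 < 1 < 2 < 3 < 4 < 5 < 6 on the vertex set. Then K (dimension 1) consists of the simplices:

  0-simplices (7): [0], [1], [2], [3], [4], [5], [6]
  1-simplices (9): [0,1], [0,2], [0,3], [0,4], [0,5], [0,6], [1,6], [2,4], [3,5]

so the chain groups are C_0 ≅ Z^7, C_1 ≅ Z^9.

The boundary map ∂_1: C_1 → C_0 sends each edge [p,q] (with p < q) to q − p. For instance
  ∂[0,5] = [5] − [0].
As a 7×9 matrix over Z this has rank 6, with invariant factors (1,1,1,1,1,1).

Now H_k = ker ∂_k / im ∂_{k+1}, so:

  H_0: rank C_0 − rank ∂_1 = 7 − 6 = 1, and the invariant factors of ∂_1 are all 1, so H_0 = Z.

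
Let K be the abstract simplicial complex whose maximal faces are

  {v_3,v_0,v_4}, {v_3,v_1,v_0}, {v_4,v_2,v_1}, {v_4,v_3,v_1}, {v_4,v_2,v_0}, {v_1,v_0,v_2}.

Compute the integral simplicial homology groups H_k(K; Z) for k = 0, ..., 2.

H_0 ≅ Z,  H_1 = 0,  H_2 ≅ Z.

K has 5 vertices, 9 edges, 6 triangles.
rank ∂_0 = 0, rank ∂_1 = 4 ⇒ b_0 = 5 − 0 − 4 = 1; all invariant factors of ∂_1 are 1 so no torsion. So H_0 = Z.
rank ∂_1 = 4, rank ∂_2 = 5 ⇒ b_1 = 9 − 4 − 5 = 0; all invariant factors of ∂_2 are 1 so no torsion. So H_1 = 0.
rank ∂_2 = 5, rank ∂_3 = 0 ⇒ b_2 = 6 − 5 − 0 = 1. So H_2 = Z.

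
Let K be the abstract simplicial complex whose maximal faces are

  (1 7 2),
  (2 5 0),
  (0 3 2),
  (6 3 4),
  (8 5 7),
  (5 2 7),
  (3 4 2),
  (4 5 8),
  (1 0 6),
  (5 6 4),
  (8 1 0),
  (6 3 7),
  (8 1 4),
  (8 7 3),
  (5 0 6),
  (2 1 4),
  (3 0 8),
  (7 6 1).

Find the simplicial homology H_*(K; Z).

Take the total order 0 < 1 < 2 < 3 < 4 < 5 < 6 < 7 < 8 on the vertex set. Then K (dimension 2) consists of the simplices:

  0-simplices (9): [0], [1], [2], [3], [4], [5], [6], [7], [8]
  1-simplices (27): (27 of them)
  2-simplices (18): [0,1,6], [0,1,8], [0,2,3], [0,2,5], [0,3,8], [0,5,6], [1,2,4], [1,2,7], [1,4,8], [1,6,7], [2,3,4], [2,5,7], [3,4,6], [3,6,7], [3,7,8], [4,5,6], [4,5,8], [5,7,8]

so the chain groups are C_0 ≅ Z^9, C_1 ≅ Z^27, C_2 ≅ Z^18.

The boundary map ∂_1: C_1 → C_0 sends each edge [p,q] (with p < q) to q − p. For instance
  ∂[1,4] = [4] − [1].
The resulting 9×27 matrix has rank 8, and its Smith normal form has invariant factors (1,1,1,1,1,1,1,1).

Boundary ∂_2: C_2 → C_1 sends each 2-simplex [p,q,r] to [q,r] − [p,r] + [p,q]. For instance
  ∂[1,4,8] = [4,8] − [1,8] + [1,4],
  ∂[3,6,7] = [6,7] − [3,7] + [3,6].
The 27×18 boundary matrix has rank 17 and Smith normal form diag(1,1,1,1,1,1,1,1,1,1,1,1,1,1,1,1,1).

From H_k ≅ ker(∂_k) / im(∂_{k+1}) we obtain:

  H_0: rank C_0 − rank ∂_1 = 9 − 8 = 1, and the invariant factors of ∂_1 are all 1, so H_0 = Z.
  H_1: rank ker ∂_1 − rank ∂_2 = (27 − 8) − 17 = 2, and the invariant factors of ∂_2 are all 1, so H_1 = Z^2.
  H_2: rank ker ∂_2 − rank ∂_3 = (18 − 17) − 0 = 1, and there is no ∂_3, so H_2 = Z.

(K is a triangulation of the torus T^2.)

H_0 = Z,  H_1 = Z^2,  H_2 = Z.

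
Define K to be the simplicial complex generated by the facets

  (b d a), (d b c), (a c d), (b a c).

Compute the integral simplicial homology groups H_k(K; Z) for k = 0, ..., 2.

We work with the vertex ordering a < b < c < d. The simplices of K, each written with vertices in increasing order, are:

  0-simplices (4): a, b, c, d
  1-simplices (6): ab, ac, ad, bc, bd, cd
  2-simplices (4): abc, abd, acd, bcd

Hence C_0 ≅ Z^4, C_1 ≅ Z^6, C_2 ≅ Z^4.

The boundary map ∂_1: C_1 → C_0 maps an edge to its endpoints' difference, ∂[p,q] = q − p. For instance
  ∂ac = c − a.
This gives a 4×6 integer matrix of rank 3; reducing to Smith normal form yields diagonal entries (1,1,1).

Boundary ∂_2: C_2 → C_1 maps a triangle to the signed sum of its edges. For instance
  ∂bcd = cd − bd + bc,
  ∂abc = bc − ac + ab.
The 6×4 boundary matrix has rank 3 and Smith normal form diag(1,1,1).

Computing H_k = (kernel of ∂_k) / (image of ∂_{k+1}):

  H_0: rank C_0 − rank ∂_1 = 4 − 3 = 1, and the invariant factors of ∂_1 are all 1, so H_0 ≅ Z.
  H_1: rank ker ∂_1 − rank ∂_2 = (6 − 3) − 3 = 0, and the invariant factors of ∂_2 are all 1, so H_1 ≅ 0.
  H_2: rank ker ∂_2 − rank ∂_3 = (4 − 3) − 0 = 1, and there is no ∂_3, so H_2 ≅ Z.

As a check, the Euler characteristic is 4 − 6 + 4 = 2, which agrees with 1 − 0 + 1 = 2.

H_0 ≅ Z,  H_1 = 0,  H_2 ≅ Z.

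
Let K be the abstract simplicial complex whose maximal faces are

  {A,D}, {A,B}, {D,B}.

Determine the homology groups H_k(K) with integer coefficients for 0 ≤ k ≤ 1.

H_0 = Z,  H_1 = Z.

Take the total order A < B < D on the vertex set. Then K (dimension 1) consists of the simplices:

  0-simplices (3): A, B, D
  1-simplices (3): AB, AD, BD

so the chain groups are C_0 ≅ Z^3, C_1 ≅ Z^3.

Boundary ∂_1: C_1 → C_0 is given by ∂[p,q] = [q] − [p]. For instance
  ∂AD = D − A.
As a 3×3 matrix over Z this has rank 2, with invariant factors (1,1).

Now H_k = ker ∂_k / im ∂_{k+1}, so:

  H_0: rank C_0 − rank ∂_1 = 3 − 2 = 1, and the invariant factors of ∂_1 are all 1, so H_0 = Z.
  H_1: rank ker ∂_1 − rank ∂_2 = (3 − 2) − 0 = 1, and there is no ∂_2, so H_1 = Z.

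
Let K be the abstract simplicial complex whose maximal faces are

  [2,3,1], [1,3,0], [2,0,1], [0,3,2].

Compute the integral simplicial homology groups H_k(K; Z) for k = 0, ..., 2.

Order the vertices as 0 < 1 < 2 < 3. Listing each simplex with vertices in this order, K has dimension 2 with simplices:

  0-simplices (4): [0], [1], [2], [3]
  1-simplices (6): [0,1], [0,2], [0,3], [1,2], [1,3], [2,3]
  2-simplices (4): [0,1,2], [0,1,3], [0,2,3], [1,2,3]

so the chain groups are C_0 ≅ Z^4, C_1 ≅ Z^6, C_2 ≅ Z^4.

The boundary map ∂_1: C_1 → C_0 sends each edge [p,q] (with p < q) to q − p. For instance
  ∂[0,2] = [2] − [0].
The resulting 4×6 matrix has rank 3, and its Smith normal form has invariant factors (1,1,1).

Boundary ∂_2: C_2 → C_1 acts by ∂[p,q,r] = [q,r] − [p,r] + [p,q]. For instance
  ∂[0,1,3] = [1,3] − [0,3] + [0,1],
  ∂[0,1,2] = [1,2] − [0,2] + [0,1].
The resulting 6×4 matrix has rank 3, and its Smith normal form has invariant factors (1,1,1).

Now H_k = ker ∂_k / im ∂_{k+1}, so:

  H_0: rank C_0 − rank ∂_1 = 4 − 3 = 1, and the invariant factors of ∂_1 are all 1, so H_0 ≅ Z.
  H_1: rank ker ∂_1 − rank ∂_2 = (6 − 3) − 3 = 0, and the invariant factors of ∂_2 are all 1, so H_1 ≅ 0.
  H_2: rank ker ∂_2 − rank ∂_3 = (4 − 3) − 0 = 1, and there is no ∂_3, so H_2 ≅ Z.

(K is a triangulation of the 2-sphere S^2.)

H_0 ≅ Z,  H_1 = 0,  H_2 ≅ Z.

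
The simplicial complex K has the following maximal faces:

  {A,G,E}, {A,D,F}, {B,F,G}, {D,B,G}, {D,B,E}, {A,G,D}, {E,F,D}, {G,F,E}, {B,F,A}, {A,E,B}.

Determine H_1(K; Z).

H_1 = Z/2.

Fix the vertex order A < B < D < E < F < G and write every simplex with vertices in increasing order. Then dim K = 2 and the simplices of K are:

  0-simplices (6): A, B, D, E, F, G
  1-simplices (15): AB, AD, AE, AF, AG, BD, BE, BF, BG, DE, DF, DG, EF, EG, FG
  2-simplices (10): ABE, ABF, ADF, ADG, AEG, BDE, BDG, BFG, DEF, EFG

so the chain groups are C_0 ≅ Z^6, C_1 ≅ Z^15, C_2 ≅ Z^10.

Boundary ∂_1: C_1 → C_0 maps an edge to its endpoints' difference, ∂[p,q] = q − p. For instance
  ∂AE = E − A.
The 6×15 boundary matrix has rank 5 and Smith normal form diag(1,1,1,1,1).

∂_2: C_2 → C_1 maps a triangle to the signed sum of its edges. For instance
  ∂ADF = DF − AF + AD,
  ∂BDG = DG − BG + BD.
As a 15×10 matrix over Z this has rank 10, with invariant factors (1,1,1,1,1,1,1,1,1,2).

Reading off H_k = ker ∂_k / im ∂_{k+1}:

  H_1: rank ker ∂_1 − rank ∂_2 = (15 − 5) − 10 = 0, and ∂_2 has invariant factor 2 > 1, so H_1 = Z/2.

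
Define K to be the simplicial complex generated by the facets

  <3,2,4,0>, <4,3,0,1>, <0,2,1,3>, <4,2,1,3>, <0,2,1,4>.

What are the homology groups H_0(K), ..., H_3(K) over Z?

H_0 = Z,  H_1 = 0,  H_2 = 0,  H_3 = Z.

Order the vertices as 0 < 1 < 2 < 3 < 4. Listing each simplex with vertices in this order, K has dimension 3 with simplices:

  0-simplices (5): [0], [1], [2], [3], [4]
  1-simplices (10): [0,1], [0,2], [0,3], [0,4], [1,2], [1,3], [1,4], [2,3], [2,4], [3,4]
  2-simplices (10): [0,1,2], [0,1,3], [0,1,4], [0,2,3], [0,2,4], [0,3,4], [1,2,3], [1,2,4], [1,3,4], [2,3,4]
  3-simplices (5): [0,1,2,3], [0,1,2,4], [0,1,3,4], [0,2,3,4], [1,2,3,4]

Hence C_0 ≅ Z^5, C_1 ≅ Z^10, C_2 ≅ Z^10, C_3 ≅ Z^5.

The boundary map ∂_1: C_1 → C_0 is given by ∂[p,q] = [q] − [p]. For instance
  ∂[2,3] = [3] − [2].
This gives a 5×10 integer matrix of rank 4; reducing to Smith normal form yields diagonal entries (1,1,1,1).

The boundary map ∂_2: C_2 → C_1 sends each 2-simplex [p,q,r] to [q,r] − [p,r] + [p,q]. For instance
  ∂[1,3,4] = [3,4] − [1,4] + [1,3],
  ∂[1,2,3] = [2,3] − [1,3] + [1,2].
As a 10×10 matrix over Z this has rank 6, with invariant factors (1,1,1,1,1,1).

Boundary ∂_3: C_3 → C_2 sends each 3-simplex σ to the alternating sum Σ_i (−1)^i (σ with its i-th vertex removed). For instance
  ∂[0,2,3,4] = [2,3,4] − [0,3,4] + [0,2,4] − [0,2,3],
  ∂[0,1,2,3] = [1,2,3] − [0,2,3] + [0,1,3] − [0,1,2].
As a 10×5 matrix over Z this has rank 4, with invariant factors (1,1,1,1).

Reading off H_k = ker ∂_k / im ∂_{k+1}:

  H_0: rank C_0 − rank ∂_1 = 5 − 4 = 1, and the invariant factors of ∂_1 are all 1, so H_0 = Z.
  H_1: rank ker ∂_1 − rank ∂_2 = (10 − 4) − 6 = 0, and the invariant factors of ∂_2 are all 1, so H_1 = 0.
  H_2: rank ker ∂_2 − rank ∂_3 = (10 − 6) − 4 = 0, and the invariant factors of ∂_3 are all 1, so H_2 = 0.
  H_3: rank ker ∂_3 − rank ∂_4 = (5 − 4) − 0 = 1, and there is no ∂_4, so H_3 = Z.

As a check, the Euler characteristic is 5 − 10 + 10 − 5 = 0, which agrees with 1 − 0 + 0 − 1 = 0.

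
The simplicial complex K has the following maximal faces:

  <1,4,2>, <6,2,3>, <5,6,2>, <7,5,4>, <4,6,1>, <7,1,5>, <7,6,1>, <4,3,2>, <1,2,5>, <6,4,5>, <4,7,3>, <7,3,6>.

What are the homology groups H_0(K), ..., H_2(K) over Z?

Order the vertices as 1 < 2 < 3 < 4 < 5 < 6 < 7. Listing each simplex with vertices in this order, K has dimension 2 with simplices:

  0-simplices (7): [1], [2], [3], [4], [5], [6], [7]
  1-simplices (18): [1,2], [1,4], [1,5], [1,6], [1,7], [2,3], [2,4], [2,5], [2,6], [3,4], [3,6], [3,7], [4,5], [4,6], [4,7], [5,6], [5,7], [6,7]
  2-simplices (12): [1,2,4], [1,2,5], [1,4,6], [1,5,7], [1,6,7], [2,3,4], [2,3,6], [2,5,6], [3,4,7], [3,6,7], [4,5,6], [4,5,7]

so the chain groups are C_0 ≅ Z^7, C_1 ≅ Z^18, C_2 ≅ Z^12.

∂_1: C_1 → C_0 sends each edge [p,q] (with p < q) to q − p.
The 7×18 boundary matrix has rank 6 and Smith normal form diag(1,1,1,1,1,1).

The boundary map ∂_2: C_2 → C_1 acts by ∂[p,q,r] = [q,r] − [p,r] + [p,q]. For instance
  ∂[2,3,4] = [3,4] − [2,4] + [2,3],
  ∂[2,5,6] = [5,6] − [2,6] + [2,5].
This gives a 18×12 integer matrix of rank 12; reducing to Smith normal form yields diagonal entries (1,1,1,1,1,1,1,1,1,1,1,2).

Reading off H_k = ker ∂_k / im ∂_{k+1}:

  H_0: rank C_0 − rank ∂_1 = 7 − 6 = 1, and the invariant factors of ∂_1 are all 1, so H_0 ≅ Z.
  H_1: rank ker ∂_1 − rank ∂_2 = (18 − 6) − 12 = 0, and ∂_2 has invariant factor 2 > 1, so H_1 ≅ Z/2Z.
  H_2: rank ker ∂_2 − rank ∂_3 = (12 − 12) − 0 = 0, and there is no ∂_3, so H_2 ≅ 0.

(K is a triangulation of the real projective plane RP^2.)

H_0 = Z,  H_1 = Z/2Z,  H_2 = 0.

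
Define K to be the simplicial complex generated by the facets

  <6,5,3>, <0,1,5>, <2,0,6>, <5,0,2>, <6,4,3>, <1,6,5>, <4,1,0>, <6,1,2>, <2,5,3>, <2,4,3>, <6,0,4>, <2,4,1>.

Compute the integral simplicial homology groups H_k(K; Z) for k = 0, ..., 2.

H_0 = Z,  H_1 = Z/2,  H_2 = 0.

Order the vertices as 0 < 1 < 2 < 3 < 4 < 5 < 6. Listing each simplex with vertices in this order, K has dimension 2 with simplices:

  0-simplices (7): [0], [1], [2], [3], [4], [5], [6]
  1-simplices (18): [0,1], [0,2], [0,4], [0,5], [0,6], [1,2], [1,4], [1,5], [1,6], [2,3], [2,4], [2,5], [2,6], [3,4], [3,5], [3,6], [4,6], [5,6]
  2-simplices (12): [0,1,4], [0,1,5], [0,2,5], [0,2,6], [0,4,6], [1,2,4], [1,2,6], [1,5,6], [2,3,4], [2,3,5], [3,4,6], [3,5,6]

giving chain groups C_0 ≅ Z^7, C_1 ≅ Z^18, C_2 ≅ Z^12.

∂_1: C_1 → C_0 maps an edge to its endpoints' difference, ∂[p,q] = q − p. For instance
  ∂[1,5] = [5] − [1].
As a 7×18 matrix over Z this has rank 6, with invariant factors (1,1,1,1,1,1).

The boundary map ∂_2: C_2 → C_1 sends each 2-simplex [p,q,r] to [q,r] − [p,r] + [p,q]. For instance
  ∂[0,2,6] = [2,6] − [0,6] + [0,2],
  ∂[0,2,5] = [2,5] − [0,5] + [0,2].
As a 18×12 matrix over Z this has rank 12, with invariant factors (1,1,1,1,1,1,1,1,1,1,1,2).

Now H_k = ker ∂_k / im ∂_{k+1}, so:

  H_0: rank C_0 − rank ∂_1 = 7 − 6 = 1, and the invariant factors of ∂_1 are all 1, so H_0 ≅ Z.
  H_1: rank ker ∂_1 − rank ∂_2 = (18 − 6) − 12 = 0, and ∂_2 has invariant factor 2 > 1, so H_1 ≅ Z/2.
  H_2: rank ker ∂_2 − rank ∂_3 = (12 − 12) − 0 = 0, and there is no ∂_3, so H_2 ≅ 0.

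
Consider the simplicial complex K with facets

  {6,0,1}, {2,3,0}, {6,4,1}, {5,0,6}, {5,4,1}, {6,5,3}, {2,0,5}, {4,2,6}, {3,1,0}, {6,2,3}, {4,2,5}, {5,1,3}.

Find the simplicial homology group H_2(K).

Order the vertices as 0 < 1 < 2 < 3 < 4 < 5 < 6. Listing each simplex with vertices in this order, K has dimension 2 with simplices:

  0-simplices (7): [0], [1], [2], [3], [4], [5], [6]
  1-simplices (18): [0,1], [0,2], [0,3], [0,5], [0,6], [1,3], [1,4], [1,5], [1,6], [2,3], [2,4], [2,5], [2,6], [3,5], [3,6], [4,5], [4,6], [5,6]
  2-simplices (12): [0,1,3], [0,1,6], [0,2,3], [0,2,5], [0,5,6], [1,3,5], [1,4,5], [1,4,6], [2,3,6], [2,4,5], [2,4,6], [3,5,6]

giving chain groups C_0 ≅ Z^7, C_1 ≅ Z^18, C_2 ≅ Z^12.

Boundary ∂_1: C_1 → C_0 is given by ∂[p,q] = [q] − [p]. For instance
  ∂[0,3] = [3] − [0].
This gives a 7×18 integer matrix of rank 6; reducing to Smith normal form yields diagonal entries (1,1,1,1,1,1).

The boundary map ∂_2: C_2 → C_1 sends each 2-simplex [p,q,r] to [q,r] − [p,r] + [p,q]. For instance
  ∂[0,2,3] = [2,3] − [0,3] + [0,2],
  ∂[2,4,5] = [4,5] − [2,5] + [2,4].
This gives a 18×12 integer matrix of rank 12; reducing to Smith normal form yields diagonal entries (1,1,1,1,1,1,1,1,1,1,1,2).

Reading off H_k = ker ∂_k / im ∂_{k+1}:

  H_2: rank ker ∂_2 − rank ∂_3 = (12 − 12) − 0 = 0, and there is no ∂_3, so H_2 = 0.

(K is a triangulation of the real projective plane RP^2.)

H_2 ≅ 0.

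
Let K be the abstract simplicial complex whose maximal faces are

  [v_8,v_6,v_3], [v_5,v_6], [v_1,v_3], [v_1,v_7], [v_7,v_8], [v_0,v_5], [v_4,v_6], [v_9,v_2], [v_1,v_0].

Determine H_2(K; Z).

K has 10 vertices, 11 edges, 1 triangle.
rank ∂_2 = 1, rank ∂_3 = 0 ⇒ b_2 = 1 − 1 − 0 = 0. So H_2 = 0.

H_2 = 0.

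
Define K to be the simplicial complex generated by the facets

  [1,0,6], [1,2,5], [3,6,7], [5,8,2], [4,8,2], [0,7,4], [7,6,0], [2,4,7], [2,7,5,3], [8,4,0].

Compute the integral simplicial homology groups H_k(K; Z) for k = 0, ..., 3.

H_0 = Z,  H_1 = Z,  H_2 = 0,  H_3 = 0.

Take the total order 0 < 1 < 2 < 3 < 4 < 5 < 6 < 7 < 8 on the vertex set. Then K (dimension 3) consists of the simplices:

  0-simplices (9): [0], [1], [2], [3], [4], [5], [6], [7], [8]
  1-simplices (21): [0,1], [0,4], [0,6], [0,7], [0,8], [1,2], [1,5], [1,6], [2,3], [2,4], [2,5], [2,7], [2,8], [3,5], [3,6], [3,7], [4,7], [4,8], [5,7], [5,8], [6,7]
  2-simplices (13): [0,1,6], [0,4,7], [0,4,8], [0,6,7], [1,2,5], [2,3,5], [2,3,7], [2,4,7], [2,4,8], [2,5,7], [2,5,8], [3,5,7], [3,6,7]
  3-simplices (1): [2,3,5,7]

so the chain groups are C_0 ≅ Z^9, C_1 ≅ Z^21, C_2 ≅ Z^13, C_3 ≅ Z^1.

Boundary ∂_1: C_1 → C_0 is given by ∂[p,q] = [q] − [p]. For instance
  ∂[1,2] = [2] − [1].
As a 9×21 matrix over Z this has rank 8, with invariant factors (1,1,1,1,1,1,1,1).

The boundary map ∂_2: C_2 → C_1 maps a triangle to the signed sum of its edges. For instance
  ∂[2,4,7] = [4,7] − [2,7] + [2,4],
  ∂[2,3,5] = [3,5] − [2,5] + [2,3].
As a 21×13 matrix over Z this has rank 12, with invariant factors (1,1,1,1,1,1,1,1,1,1,1,1).

∂_3: C_3 → C_2 sends each 3-simplex σ to the alternating sum Σ_i (−1)^i (σ with its i-th vertex removed). For instance
  ∂[2,3,5,7] = [3,5,7] − [2,5,7] + [2,3,7] − [2,3,5].
As a 13×1 matrix over Z this has rank 1, with invariant factors (1).

Now H_k = ker ∂_k / im ∂_{k+1}, so:

  H_0: rank C_0 − rank ∂_1 = 9 − 8 = 1, and the invariant factors of ∂_1 are all 1, so H_0 = Z.
  H_1: rank ker ∂_1 − rank ∂_2 = (21 − 8) − 12 = 1, and the invariant factors of ∂_2 are all 1, so H_1 = Z.
  H_2: rank ker ∂_2 − rank ∂_3 = (13 − 12) − 1 = 0, and the invariant factors of ∂_3 are all 1, so H_2 = 0.
  H_3: rank ker ∂_3 − rank ∂_4 = (1 − 1) − 0 = 0, and there is no ∂_4, so H_3 = 0.

As a check, the Euler characteristic is 9 − 21 + 13 − 1 = 0, which agrees with 1 − 1 + 0 − 0 = 0.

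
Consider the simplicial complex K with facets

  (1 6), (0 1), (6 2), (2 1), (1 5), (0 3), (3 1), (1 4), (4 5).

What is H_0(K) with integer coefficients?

H_0 = Z.

Take the total order 0 < 1 < 2 < 3 < 4 < 5 < 6 on the vertex set. Then K (dimension 1) consists of the simplices:

  0-simplices (7): [0], [1], [2], [3], [4], [5], [6]
  1-simplices (9): [0,1], [0,3], [1,2], [1,3], [1,4], [1,5], [1,6], [2,6], [4,5]

Hence C_0 ≅ Z^7, C_1 ≅ Z^9.

∂_1: C_1 → C_0 sends each edge [p,q] (with p < q) to q − p.
The 7×9 boundary matrix has rank 6 and Smith normal form diag(1,1,1,1,1,1).

From H_k ≅ ker(∂_k) / im(∂_{k+1}) we obtain:

  H_0: rank C_0 − rank ∂_1 = 7 − 6 = 1, and the invariant factors of ∂_1 are all 1, so H_0 = Z.

(K is a triangulation of a wedge of 3 circles.)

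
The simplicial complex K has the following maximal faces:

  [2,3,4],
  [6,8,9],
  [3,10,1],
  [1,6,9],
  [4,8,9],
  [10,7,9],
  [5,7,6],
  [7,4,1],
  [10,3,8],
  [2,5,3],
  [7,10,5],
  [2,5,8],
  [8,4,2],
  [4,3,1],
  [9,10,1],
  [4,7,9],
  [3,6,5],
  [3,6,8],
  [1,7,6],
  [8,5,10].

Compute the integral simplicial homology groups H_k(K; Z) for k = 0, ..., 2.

H_0 = Z,  H_1 = Z ⊕ Z/2,  H_2 = 0.

K has 10 vertices, 30 edges, 20 triangles.
rank ∂_0 = 0, rank ∂_1 = 9 ⇒ b_0 = 10 − 0 − 9 = 1; all invariant factors of ∂_1 are 1 so no torsion. So H_0 = Z.
rank ∂_1 = 9, rank ∂_2 = 20 ⇒ b_1 = 30 − 9 − 20 = 1; ∂_2 has invariant factor(s) [2] giving torsion. So H_1 = Z ⊕ Z/2.
rank ∂_2 = 20, rank ∂_3 = 0 ⇒ b_2 = 20 − 20 − 0 = 0. So H_2 = 0.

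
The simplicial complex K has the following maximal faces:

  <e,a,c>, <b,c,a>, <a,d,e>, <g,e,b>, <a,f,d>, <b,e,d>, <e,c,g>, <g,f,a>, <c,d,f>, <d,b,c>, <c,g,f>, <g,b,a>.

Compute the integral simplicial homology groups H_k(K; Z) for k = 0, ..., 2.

K has 7 vertices, 18 edges, 12 triangles.
rank ∂_0 = 0, rank ∂_1 = 6 ⇒ b_0 = 7 − 0 − 6 = 1; all invariant factors of ∂_1 are 1 so no torsion. So H_0 ≅ Z.
rank ∂_1 = 6, rank ∂_2 = 12 ⇒ b_1 = 18 − 6 − 12 = 0; ∂_2 has invariant factor(s) [2] giving torsion. So H_1 ≅ Z/2Z.
rank ∂_2 = 12, rank ∂_3 = 0 ⇒ b_2 = 12 − 12 − 0 = 0. So H_2 ≅ 0.

H_0 ≅ Z,  H_1 ≅ Z/2Z,  H_2 = 0.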